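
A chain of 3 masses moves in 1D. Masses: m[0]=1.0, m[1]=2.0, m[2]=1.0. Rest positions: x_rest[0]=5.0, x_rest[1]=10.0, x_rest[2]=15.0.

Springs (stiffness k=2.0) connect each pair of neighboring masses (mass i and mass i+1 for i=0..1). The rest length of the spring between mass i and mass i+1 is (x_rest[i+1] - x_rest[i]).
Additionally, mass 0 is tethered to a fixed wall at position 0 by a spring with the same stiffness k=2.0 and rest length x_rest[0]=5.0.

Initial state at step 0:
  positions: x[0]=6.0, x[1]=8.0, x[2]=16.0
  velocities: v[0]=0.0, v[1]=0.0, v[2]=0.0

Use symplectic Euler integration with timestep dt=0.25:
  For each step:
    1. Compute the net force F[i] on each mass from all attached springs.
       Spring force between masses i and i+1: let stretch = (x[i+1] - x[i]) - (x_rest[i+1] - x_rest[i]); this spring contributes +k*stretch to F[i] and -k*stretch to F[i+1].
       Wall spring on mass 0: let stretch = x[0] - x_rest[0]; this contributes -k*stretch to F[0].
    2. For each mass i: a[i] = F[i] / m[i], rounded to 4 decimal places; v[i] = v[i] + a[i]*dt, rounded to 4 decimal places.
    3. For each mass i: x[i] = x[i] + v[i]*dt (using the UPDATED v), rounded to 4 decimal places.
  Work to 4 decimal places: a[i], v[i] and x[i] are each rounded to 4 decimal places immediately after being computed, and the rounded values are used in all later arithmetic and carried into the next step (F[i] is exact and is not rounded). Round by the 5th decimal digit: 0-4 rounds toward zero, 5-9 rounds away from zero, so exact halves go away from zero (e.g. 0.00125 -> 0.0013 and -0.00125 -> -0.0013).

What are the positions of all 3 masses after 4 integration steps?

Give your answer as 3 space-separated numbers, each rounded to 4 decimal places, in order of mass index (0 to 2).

Answer: 3.2061 10.4231 13.4921

Derivation:
Step 0: x=[6.0000 8.0000 16.0000] v=[0.0000 0.0000 0.0000]
Step 1: x=[5.5000 8.3750 15.6250] v=[-2.0000 1.5000 -1.5000]
Step 2: x=[4.6719 9.0235 14.9688] v=[-3.3125 2.5938 -2.6250]
Step 3: x=[3.8037 9.7716 14.1944] v=[-3.4727 2.9922 -3.0977]
Step 4: x=[3.2061 10.4231 13.4921] v=[-2.3906 2.6059 -2.8091]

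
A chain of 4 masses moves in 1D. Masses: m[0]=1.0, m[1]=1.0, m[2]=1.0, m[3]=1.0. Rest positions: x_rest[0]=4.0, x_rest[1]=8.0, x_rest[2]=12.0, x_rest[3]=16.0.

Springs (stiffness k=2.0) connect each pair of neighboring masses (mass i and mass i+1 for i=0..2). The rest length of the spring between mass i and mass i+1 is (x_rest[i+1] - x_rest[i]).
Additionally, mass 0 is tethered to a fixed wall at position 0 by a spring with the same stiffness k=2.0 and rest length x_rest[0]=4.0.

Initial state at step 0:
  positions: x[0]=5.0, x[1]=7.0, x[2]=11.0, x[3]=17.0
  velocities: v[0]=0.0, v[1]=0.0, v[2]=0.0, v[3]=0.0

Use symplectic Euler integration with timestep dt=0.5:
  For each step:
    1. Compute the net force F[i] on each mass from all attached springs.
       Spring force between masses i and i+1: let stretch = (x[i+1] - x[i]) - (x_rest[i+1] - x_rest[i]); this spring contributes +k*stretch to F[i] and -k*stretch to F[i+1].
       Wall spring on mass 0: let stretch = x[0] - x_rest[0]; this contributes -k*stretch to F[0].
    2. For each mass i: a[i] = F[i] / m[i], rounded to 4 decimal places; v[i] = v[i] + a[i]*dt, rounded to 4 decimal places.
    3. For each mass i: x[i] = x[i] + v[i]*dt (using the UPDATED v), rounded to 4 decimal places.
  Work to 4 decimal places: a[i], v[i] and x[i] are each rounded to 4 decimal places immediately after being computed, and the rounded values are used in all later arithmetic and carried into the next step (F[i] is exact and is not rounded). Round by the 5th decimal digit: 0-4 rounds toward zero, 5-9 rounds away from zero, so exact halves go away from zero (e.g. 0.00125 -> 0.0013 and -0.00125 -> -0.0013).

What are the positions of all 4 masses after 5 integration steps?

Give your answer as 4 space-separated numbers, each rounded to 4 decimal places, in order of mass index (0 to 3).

Step 0: x=[5.0000 7.0000 11.0000 17.0000] v=[0.0000 0.0000 0.0000 0.0000]
Step 1: x=[3.5000 8.0000 12.0000 16.0000] v=[-3.0000 2.0000 2.0000 -2.0000]
Step 2: x=[2.5000 8.7500 13.0000 15.0000] v=[-2.0000 1.5000 2.0000 -2.0000]
Step 3: x=[3.3750 8.5000 12.8750 15.0000] v=[1.7500 -0.5000 -0.2500 0.0000]
Step 4: x=[5.1250 7.8750 11.6250 15.9375] v=[3.5000 -1.2500 -2.5000 1.8750]
Step 5: x=[5.6875 7.7500 10.6563 16.7188] v=[1.1250 -0.2500 -1.9375 1.5625]

Answer: 5.6875 7.7500 10.6563 16.7188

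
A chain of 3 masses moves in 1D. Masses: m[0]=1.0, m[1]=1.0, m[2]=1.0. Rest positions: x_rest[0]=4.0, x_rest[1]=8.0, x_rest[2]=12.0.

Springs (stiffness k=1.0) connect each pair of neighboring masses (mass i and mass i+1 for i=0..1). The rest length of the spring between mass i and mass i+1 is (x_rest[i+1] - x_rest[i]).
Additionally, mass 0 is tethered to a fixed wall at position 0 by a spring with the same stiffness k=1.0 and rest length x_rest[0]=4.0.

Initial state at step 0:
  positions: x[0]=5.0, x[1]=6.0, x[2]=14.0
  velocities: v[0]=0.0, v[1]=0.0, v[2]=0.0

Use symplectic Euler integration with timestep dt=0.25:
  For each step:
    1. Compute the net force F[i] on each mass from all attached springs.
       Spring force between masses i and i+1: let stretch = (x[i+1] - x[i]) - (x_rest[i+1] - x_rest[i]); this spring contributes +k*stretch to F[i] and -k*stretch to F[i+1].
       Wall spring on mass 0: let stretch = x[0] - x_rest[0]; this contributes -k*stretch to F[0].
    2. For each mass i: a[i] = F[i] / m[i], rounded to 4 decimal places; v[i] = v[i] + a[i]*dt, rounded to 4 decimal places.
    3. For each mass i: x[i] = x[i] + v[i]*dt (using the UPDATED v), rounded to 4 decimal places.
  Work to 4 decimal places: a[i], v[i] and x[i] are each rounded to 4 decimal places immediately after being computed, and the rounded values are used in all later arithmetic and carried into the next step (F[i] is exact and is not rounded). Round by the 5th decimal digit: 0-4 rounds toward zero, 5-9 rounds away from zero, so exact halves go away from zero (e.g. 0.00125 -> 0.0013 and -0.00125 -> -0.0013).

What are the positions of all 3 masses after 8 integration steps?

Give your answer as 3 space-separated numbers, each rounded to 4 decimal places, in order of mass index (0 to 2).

Step 0: x=[5.0000 6.0000 14.0000] v=[0.0000 0.0000 0.0000]
Step 1: x=[4.7500 6.4375 13.7500] v=[-1.0000 1.7500 -1.0000]
Step 2: x=[4.3086 7.2266 13.2930] v=[-1.7656 3.1563 -1.8281]
Step 3: x=[3.7803 8.2125 12.7068] v=[-2.1133 3.9434 -2.3447]
Step 4: x=[3.2927 9.2022 12.0897] v=[-1.9503 3.9589 -2.4683]
Step 5: x=[2.9687 10.0031 11.5422] v=[-1.2961 3.2034 -2.1902]
Step 6: x=[2.8988 10.4605 11.1485] v=[-0.2797 1.8296 -1.5750]
Step 7: x=[3.1203 10.4883 10.9618] v=[0.8860 0.1112 -0.7470]
Step 8: x=[3.6073 10.0852 10.9955] v=[1.9479 -1.6124 0.1346]

Answer: 3.6073 10.0852 10.9955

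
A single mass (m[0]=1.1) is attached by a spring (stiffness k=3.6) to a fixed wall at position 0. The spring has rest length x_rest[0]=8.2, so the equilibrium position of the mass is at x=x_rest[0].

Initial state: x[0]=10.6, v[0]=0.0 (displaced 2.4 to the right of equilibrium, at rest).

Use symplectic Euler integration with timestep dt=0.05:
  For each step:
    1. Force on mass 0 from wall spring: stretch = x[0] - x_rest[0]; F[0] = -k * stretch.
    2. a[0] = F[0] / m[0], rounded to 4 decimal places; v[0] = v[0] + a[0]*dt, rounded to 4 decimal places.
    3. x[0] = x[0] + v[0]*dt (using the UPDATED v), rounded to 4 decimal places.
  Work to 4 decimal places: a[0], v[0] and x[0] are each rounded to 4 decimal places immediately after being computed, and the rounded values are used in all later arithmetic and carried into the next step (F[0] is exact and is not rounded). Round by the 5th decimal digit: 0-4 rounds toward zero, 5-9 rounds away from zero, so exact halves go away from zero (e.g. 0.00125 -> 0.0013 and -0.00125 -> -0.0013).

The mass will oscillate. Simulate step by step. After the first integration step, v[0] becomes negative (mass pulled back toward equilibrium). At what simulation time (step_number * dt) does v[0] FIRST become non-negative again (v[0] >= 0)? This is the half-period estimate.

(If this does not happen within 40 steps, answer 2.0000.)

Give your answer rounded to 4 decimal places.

Step 0: x=[10.6000] v=[0.0000]
Step 1: x=[10.5804] v=[-0.3927]
Step 2: x=[10.5413] v=[-0.7822]
Step 3: x=[10.4830] v=[-1.1653]
Step 4: x=[10.4061] v=[-1.5389]
Step 5: x=[10.3111] v=[-1.8999]
Step 6: x=[10.1988] v=[-2.2454]
Step 7: x=[10.0702] v=[-2.5725]
Step 8: x=[9.9263] v=[-2.8785]
Step 9: x=[9.7683] v=[-3.1610]
Step 10: x=[9.5974] v=[-3.4176]
Step 11: x=[9.4151] v=[-3.6463]
Step 12: x=[9.2228] v=[-3.8451]
Step 13: x=[9.0222] v=[-4.0125]
Step 14: x=[8.8149] v=[-4.1470]
Step 15: x=[8.6025] v=[-4.2476]
Step 16: x=[8.3868] v=[-4.3135]
Step 17: x=[8.1696] v=[-4.3441]
Step 18: x=[7.9526] v=[-4.3391]
Step 19: x=[7.7377] v=[-4.2986]
Step 20: x=[7.5266] v=[-4.2230]
Step 21: x=[7.3210] v=[-4.1128]
Step 22: x=[7.1226] v=[-3.9690]
Step 23: x=[6.9330] v=[-3.7927]
Step 24: x=[6.7537] v=[-3.5854]
Step 25: x=[6.5863] v=[-3.3487]
Step 26: x=[6.4321] v=[-3.0846]
Step 27: x=[6.2923] v=[-2.7953]
Step 28: x=[6.1681] v=[-2.4831]
Step 29: x=[6.0606] v=[-2.1506]
Step 30: x=[5.9706] v=[-1.8005]
Step 31: x=[5.8988] v=[-1.4357]
Step 32: x=[5.8458] v=[-1.0591]
Step 33: x=[5.8121] v=[-0.6739]
Step 34: x=[5.7979] v=[-0.2832]
Step 35: x=[5.8034] v=[0.1099]
First v>=0 after going negative at step 35, time=1.7500

Answer: 1.7500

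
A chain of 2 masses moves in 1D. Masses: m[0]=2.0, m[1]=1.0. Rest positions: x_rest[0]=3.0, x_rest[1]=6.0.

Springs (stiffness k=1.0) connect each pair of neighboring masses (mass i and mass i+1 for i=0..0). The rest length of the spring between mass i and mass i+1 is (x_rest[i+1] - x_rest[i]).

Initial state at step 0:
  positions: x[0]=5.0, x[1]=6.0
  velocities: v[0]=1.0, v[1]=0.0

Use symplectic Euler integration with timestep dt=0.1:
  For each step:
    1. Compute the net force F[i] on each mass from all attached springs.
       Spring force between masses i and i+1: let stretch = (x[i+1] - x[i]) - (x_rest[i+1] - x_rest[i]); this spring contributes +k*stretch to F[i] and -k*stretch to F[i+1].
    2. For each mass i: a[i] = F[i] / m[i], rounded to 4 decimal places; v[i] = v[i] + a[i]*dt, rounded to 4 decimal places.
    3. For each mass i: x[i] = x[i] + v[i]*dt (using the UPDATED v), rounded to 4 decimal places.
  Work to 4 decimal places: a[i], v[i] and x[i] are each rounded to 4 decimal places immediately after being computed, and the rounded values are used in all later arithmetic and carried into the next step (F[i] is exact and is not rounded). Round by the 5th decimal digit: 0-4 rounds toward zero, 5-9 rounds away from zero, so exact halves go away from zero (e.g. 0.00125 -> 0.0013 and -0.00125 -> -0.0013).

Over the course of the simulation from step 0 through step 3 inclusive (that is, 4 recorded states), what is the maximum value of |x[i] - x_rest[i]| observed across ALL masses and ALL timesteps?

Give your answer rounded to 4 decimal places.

Answer: 2.2388

Derivation:
Step 0: x=[5.0000 6.0000] v=[1.0000 0.0000]
Step 1: x=[5.0900 6.0200] v=[0.9000 0.2000]
Step 2: x=[5.1697 6.0607] v=[0.7965 0.4070]
Step 3: x=[5.2388 6.1225] v=[0.6911 0.6179]
Max displacement = 2.2388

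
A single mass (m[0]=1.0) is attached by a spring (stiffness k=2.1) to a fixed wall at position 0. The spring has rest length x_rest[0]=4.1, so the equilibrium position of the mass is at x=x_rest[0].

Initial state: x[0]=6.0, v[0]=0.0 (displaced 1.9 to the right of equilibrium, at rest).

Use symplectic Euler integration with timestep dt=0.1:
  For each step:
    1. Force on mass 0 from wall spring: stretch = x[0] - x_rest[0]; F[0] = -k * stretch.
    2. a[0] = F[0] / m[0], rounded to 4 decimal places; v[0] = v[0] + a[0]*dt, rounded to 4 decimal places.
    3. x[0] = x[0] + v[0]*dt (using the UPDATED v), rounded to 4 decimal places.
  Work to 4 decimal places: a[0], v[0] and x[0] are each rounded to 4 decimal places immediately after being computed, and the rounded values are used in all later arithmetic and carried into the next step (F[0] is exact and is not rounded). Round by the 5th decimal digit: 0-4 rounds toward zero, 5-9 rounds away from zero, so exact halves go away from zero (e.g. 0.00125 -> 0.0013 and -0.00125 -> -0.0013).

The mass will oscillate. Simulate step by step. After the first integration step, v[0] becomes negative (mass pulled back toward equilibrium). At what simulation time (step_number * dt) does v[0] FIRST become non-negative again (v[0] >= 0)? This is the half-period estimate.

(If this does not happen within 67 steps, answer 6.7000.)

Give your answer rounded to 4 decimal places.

Step 0: x=[6.0000] v=[0.0000]
Step 1: x=[5.9601] v=[-0.3990]
Step 2: x=[5.8811] v=[-0.7896]
Step 3: x=[5.7647] v=[-1.1636]
Step 4: x=[5.6134] v=[-1.5132]
Step 5: x=[5.4303] v=[-1.8310]
Step 6: x=[5.2193] v=[-2.1104]
Step 7: x=[4.9848] v=[-2.3455]
Step 8: x=[4.7317] v=[-2.5313]
Step 9: x=[4.4653] v=[-2.6640]
Step 10: x=[4.1912] v=[-2.7407]
Step 11: x=[3.9152] v=[-2.7599]
Step 12: x=[3.6431] v=[-2.7211]
Step 13: x=[3.3806] v=[-2.6252]
Step 14: x=[3.1332] v=[-2.4741]
Step 15: x=[2.9061] v=[-2.2711]
Step 16: x=[2.7041] v=[-2.0204]
Step 17: x=[2.5314] v=[-1.7273]
Step 18: x=[2.3916] v=[-1.3979]
Step 19: x=[2.2877] v=[-1.0391]
Step 20: x=[2.2219] v=[-0.6585]
Step 21: x=[2.1955] v=[-0.2641]
Step 22: x=[2.2091] v=[0.1359]
First v>=0 after going negative at step 22, time=2.2000

Answer: 2.2000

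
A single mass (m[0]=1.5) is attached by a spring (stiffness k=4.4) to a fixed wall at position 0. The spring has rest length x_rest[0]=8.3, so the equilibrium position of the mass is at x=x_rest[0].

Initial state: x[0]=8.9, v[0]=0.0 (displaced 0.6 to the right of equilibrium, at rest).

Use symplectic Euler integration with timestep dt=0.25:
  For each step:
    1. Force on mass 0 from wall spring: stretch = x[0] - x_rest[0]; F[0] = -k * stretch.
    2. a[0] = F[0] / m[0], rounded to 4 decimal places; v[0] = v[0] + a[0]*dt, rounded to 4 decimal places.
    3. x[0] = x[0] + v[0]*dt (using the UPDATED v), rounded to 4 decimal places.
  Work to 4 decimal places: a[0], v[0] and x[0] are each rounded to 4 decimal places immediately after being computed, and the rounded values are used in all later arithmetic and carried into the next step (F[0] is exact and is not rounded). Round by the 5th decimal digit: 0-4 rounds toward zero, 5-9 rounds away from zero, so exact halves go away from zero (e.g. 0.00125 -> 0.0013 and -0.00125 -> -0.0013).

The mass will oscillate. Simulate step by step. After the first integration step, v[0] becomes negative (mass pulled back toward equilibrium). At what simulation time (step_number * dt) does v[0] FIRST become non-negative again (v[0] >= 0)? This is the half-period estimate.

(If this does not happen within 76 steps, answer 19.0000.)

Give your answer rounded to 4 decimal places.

Step 0: x=[8.9000] v=[0.0000]
Step 1: x=[8.7900] v=[-0.4400]
Step 2: x=[8.5902] v=[-0.7993]
Step 3: x=[8.3372] v=[-1.0121]
Step 4: x=[8.0774] v=[-1.0394]
Step 5: x=[7.8584] v=[-0.8762]
Step 6: x=[7.7203] v=[-0.5524]
Step 7: x=[7.6885] v=[-0.1273]
Step 8: x=[7.7688] v=[0.3211]
First v>=0 after going negative at step 8, time=2.0000

Answer: 2.0000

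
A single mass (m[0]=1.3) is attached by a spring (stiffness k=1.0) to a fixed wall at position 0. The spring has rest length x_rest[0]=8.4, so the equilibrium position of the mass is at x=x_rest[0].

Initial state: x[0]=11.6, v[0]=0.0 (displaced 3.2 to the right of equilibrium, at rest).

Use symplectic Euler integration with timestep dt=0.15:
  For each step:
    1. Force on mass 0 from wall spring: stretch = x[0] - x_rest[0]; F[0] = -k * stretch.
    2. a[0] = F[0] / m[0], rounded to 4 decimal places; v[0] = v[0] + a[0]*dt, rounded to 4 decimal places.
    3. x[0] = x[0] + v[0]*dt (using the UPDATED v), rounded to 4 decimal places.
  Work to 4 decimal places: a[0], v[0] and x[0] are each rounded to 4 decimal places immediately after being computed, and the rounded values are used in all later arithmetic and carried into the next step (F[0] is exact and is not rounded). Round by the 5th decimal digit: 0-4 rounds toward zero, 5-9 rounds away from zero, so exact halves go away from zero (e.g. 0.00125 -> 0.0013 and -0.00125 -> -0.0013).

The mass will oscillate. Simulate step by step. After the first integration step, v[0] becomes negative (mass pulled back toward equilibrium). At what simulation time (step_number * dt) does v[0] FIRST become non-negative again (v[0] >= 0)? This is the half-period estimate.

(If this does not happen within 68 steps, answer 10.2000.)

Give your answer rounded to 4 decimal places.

Answer: 3.6000

Derivation:
Step 0: x=[11.6000] v=[0.0000]
Step 1: x=[11.5446] v=[-0.3692]
Step 2: x=[11.4348] v=[-0.7320]
Step 3: x=[11.2725] v=[-1.0822]
Step 4: x=[11.0605] v=[-1.4136]
Step 5: x=[10.8024] v=[-1.7206]
Step 6: x=[10.5027] v=[-1.9978]
Step 7: x=[10.1666] v=[-2.2404]
Step 8: x=[9.8000] v=[-2.4442]
Step 9: x=[9.4091] v=[-2.6057]
Step 10: x=[9.0008] v=[-2.7221]
Step 11: x=[8.5821] v=[-2.7914]
Step 12: x=[8.1602] v=[-2.8124]
Step 13: x=[7.7425] v=[-2.7847]
Step 14: x=[7.3362] v=[-2.7088]
Step 15: x=[6.9483] v=[-2.5861]
Step 16: x=[6.5855] v=[-2.4186]
Step 17: x=[6.2541] v=[-2.2092]
Step 18: x=[5.9599] v=[-1.9616]
Step 19: x=[5.7079] v=[-1.6801]
Step 20: x=[5.5025] v=[-1.3695]
Step 21: x=[5.3472] v=[-1.0352]
Step 22: x=[5.2448] v=[-0.6830]
Step 23: x=[5.1970] v=[-0.3189]
Step 24: x=[5.2046] v=[0.0507]
First v>=0 after going negative at step 24, time=3.6000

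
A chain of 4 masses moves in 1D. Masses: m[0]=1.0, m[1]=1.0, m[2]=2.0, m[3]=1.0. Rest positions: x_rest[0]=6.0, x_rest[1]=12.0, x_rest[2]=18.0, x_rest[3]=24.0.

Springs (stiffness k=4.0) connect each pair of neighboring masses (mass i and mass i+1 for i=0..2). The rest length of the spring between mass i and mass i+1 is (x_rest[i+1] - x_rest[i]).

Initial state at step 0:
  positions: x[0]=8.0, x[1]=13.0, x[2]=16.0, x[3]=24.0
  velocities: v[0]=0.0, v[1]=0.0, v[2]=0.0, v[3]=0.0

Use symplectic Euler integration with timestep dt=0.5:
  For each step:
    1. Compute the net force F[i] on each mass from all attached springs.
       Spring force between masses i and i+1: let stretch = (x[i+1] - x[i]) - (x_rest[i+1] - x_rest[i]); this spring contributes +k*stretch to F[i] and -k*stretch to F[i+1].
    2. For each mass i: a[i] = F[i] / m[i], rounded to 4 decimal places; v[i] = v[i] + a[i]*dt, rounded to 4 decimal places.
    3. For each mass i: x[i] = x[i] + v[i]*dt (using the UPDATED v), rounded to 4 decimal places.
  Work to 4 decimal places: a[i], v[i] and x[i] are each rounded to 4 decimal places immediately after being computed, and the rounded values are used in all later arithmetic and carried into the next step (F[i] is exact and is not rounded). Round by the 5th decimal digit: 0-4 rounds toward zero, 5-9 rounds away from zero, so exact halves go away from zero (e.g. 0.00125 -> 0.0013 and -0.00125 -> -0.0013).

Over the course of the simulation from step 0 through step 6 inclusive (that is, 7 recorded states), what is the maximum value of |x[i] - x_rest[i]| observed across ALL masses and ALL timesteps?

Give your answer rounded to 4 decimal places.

Answer: 3.0000

Derivation:
Step 0: x=[8.0000 13.0000 16.0000 24.0000] v=[0.0000 0.0000 0.0000 0.0000]
Step 1: x=[7.0000 11.0000 18.5000 22.0000] v=[-2.0000 -4.0000 5.0000 -4.0000]
Step 2: x=[4.0000 12.5000 19.0000 22.5000] v=[-6.0000 3.0000 1.0000 1.0000]
Step 3: x=[3.5000 12.0000 18.0000 25.5000] v=[-1.0000 -1.0000 -2.0000 6.0000]
Step 4: x=[5.5000 9.0000 17.7500 27.0000] v=[4.0000 -6.0000 -0.5000 3.0000]
Step 5: x=[5.0000 11.2500 17.7500 25.2500] v=[-1.0000 4.5000 0.0000 -3.5000]
Step 6: x=[4.7500 13.7500 18.2500 22.0000] v=[-0.5000 5.0000 1.0000 -6.5000]
Max displacement = 3.0000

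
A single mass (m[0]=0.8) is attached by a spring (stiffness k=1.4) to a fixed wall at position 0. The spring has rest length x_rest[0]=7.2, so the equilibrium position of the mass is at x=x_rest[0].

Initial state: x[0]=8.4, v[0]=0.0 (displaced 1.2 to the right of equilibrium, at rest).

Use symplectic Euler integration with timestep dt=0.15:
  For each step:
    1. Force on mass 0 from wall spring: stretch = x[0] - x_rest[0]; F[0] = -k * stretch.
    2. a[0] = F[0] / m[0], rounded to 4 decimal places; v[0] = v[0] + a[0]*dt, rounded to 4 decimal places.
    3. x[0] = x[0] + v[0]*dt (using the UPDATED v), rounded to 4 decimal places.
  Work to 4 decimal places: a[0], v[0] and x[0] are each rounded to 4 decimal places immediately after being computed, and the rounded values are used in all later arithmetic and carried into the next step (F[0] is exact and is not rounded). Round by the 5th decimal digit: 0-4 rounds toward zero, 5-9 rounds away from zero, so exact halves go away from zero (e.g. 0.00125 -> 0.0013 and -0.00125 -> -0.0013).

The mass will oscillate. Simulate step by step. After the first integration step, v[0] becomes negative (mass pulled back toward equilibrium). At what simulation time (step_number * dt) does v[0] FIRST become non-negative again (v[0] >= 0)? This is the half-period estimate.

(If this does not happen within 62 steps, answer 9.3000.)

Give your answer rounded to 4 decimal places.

Step 0: x=[8.4000] v=[0.0000]
Step 1: x=[8.3528] v=[-0.3150]
Step 2: x=[8.2602] v=[-0.6176]
Step 3: x=[8.1258] v=[-0.8959]
Step 4: x=[7.9550] v=[-1.1389]
Step 5: x=[7.7544] v=[-1.3371]
Step 6: x=[7.5320] v=[-1.4826]
Step 7: x=[7.2965] v=[-1.5698]
Step 8: x=[7.0572] v=[-1.5951]
Step 9: x=[6.8236] v=[-1.5576]
Step 10: x=[6.6048] v=[-1.4588]
Step 11: x=[6.4094] v=[-1.3026]
Step 12: x=[6.2451] v=[-1.0951]
Step 13: x=[6.1184] v=[-0.8444]
Step 14: x=[6.0343] v=[-0.5605]
Step 15: x=[5.9961] v=[-0.2545]
Step 16: x=[6.0053] v=[0.0615]
First v>=0 after going negative at step 16, time=2.4000

Answer: 2.4000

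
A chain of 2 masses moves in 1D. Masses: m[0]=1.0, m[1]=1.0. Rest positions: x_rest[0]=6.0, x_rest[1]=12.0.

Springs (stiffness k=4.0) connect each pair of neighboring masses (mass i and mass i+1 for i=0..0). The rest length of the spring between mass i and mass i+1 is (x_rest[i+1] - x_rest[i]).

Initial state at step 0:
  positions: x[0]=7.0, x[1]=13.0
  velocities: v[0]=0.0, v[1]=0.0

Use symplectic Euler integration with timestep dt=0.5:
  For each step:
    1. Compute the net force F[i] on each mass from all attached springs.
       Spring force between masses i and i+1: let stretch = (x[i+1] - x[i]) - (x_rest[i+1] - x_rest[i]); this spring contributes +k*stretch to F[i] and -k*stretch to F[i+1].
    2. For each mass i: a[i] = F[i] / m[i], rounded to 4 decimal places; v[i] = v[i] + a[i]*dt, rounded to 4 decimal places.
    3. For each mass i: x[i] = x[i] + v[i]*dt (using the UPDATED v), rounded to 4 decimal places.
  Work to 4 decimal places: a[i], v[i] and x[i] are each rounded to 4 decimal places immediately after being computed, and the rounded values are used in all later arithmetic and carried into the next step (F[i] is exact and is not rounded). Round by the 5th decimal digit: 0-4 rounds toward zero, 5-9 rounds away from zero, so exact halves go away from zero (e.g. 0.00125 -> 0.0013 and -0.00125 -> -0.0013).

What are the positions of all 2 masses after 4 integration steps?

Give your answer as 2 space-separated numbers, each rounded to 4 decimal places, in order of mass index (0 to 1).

Step 0: x=[7.0000 13.0000] v=[0.0000 0.0000]
Step 1: x=[7.0000 13.0000] v=[0.0000 0.0000]
Step 2: x=[7.0000 13.0000] v=[0.0000 0.0000]
Step 3: x=[7.0000 13.0000] v=[0.0000 0.0000]
Step 4: x=[7.0000 13.0000] v=[0.0000 0.0000]

Answer: 7.0000 13.0000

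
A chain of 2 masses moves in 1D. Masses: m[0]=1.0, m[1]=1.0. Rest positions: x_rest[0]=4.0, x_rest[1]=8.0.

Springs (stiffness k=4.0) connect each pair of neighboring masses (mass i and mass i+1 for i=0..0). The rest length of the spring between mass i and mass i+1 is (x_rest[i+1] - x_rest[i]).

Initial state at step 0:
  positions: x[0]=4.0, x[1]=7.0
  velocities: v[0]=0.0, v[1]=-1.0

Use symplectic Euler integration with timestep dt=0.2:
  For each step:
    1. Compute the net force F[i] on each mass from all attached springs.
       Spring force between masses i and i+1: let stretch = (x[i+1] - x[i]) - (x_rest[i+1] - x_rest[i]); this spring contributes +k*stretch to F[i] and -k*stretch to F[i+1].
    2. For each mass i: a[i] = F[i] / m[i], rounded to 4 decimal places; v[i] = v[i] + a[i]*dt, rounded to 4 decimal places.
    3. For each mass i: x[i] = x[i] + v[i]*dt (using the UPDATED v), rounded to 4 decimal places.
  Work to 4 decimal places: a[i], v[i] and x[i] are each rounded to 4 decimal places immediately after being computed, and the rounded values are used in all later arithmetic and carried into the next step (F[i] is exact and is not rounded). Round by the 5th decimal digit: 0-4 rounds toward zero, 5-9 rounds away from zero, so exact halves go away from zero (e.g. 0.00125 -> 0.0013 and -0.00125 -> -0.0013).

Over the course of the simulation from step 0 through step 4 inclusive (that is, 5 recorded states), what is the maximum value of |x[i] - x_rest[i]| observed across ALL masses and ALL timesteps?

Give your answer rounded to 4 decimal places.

Answer: 1.2032

Derivation:
Step 0: x=[4.0000 7.0000] v=[0.0000 -1.0000]
Step 1: x=[3.8400 6.9600] v=[-0.8000 -0.2000]
Step 2: x=[3.5392 7.0608] v=[-1.5040 0.5040]
Step 3: x=[3.1619 7.2381] v=[-1.8867 0.8867]
Step 4: x=[2.7968 7.4032] v=[-1.8257 0.8257]
Max displacement = 1.2032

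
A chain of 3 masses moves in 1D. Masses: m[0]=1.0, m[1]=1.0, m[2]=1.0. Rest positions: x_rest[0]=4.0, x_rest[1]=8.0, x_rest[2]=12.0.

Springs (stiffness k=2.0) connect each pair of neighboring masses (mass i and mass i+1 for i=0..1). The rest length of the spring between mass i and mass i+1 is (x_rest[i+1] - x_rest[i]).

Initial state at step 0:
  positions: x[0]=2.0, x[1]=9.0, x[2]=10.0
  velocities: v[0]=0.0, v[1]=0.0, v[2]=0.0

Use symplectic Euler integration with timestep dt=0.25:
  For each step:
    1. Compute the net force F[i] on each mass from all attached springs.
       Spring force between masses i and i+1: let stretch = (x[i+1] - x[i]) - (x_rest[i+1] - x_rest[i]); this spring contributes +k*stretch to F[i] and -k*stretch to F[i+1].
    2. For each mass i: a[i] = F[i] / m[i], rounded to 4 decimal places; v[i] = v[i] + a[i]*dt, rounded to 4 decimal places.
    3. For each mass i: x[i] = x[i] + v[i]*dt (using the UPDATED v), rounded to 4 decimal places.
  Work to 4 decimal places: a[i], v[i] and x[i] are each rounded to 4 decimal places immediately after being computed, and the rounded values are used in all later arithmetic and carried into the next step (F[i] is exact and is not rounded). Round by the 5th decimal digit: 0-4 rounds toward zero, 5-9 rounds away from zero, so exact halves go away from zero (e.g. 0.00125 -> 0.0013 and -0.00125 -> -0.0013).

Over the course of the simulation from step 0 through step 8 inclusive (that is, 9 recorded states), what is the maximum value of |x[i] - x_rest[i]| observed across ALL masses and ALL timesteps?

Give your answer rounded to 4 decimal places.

Step 0: x=[2.0000 9.0000 10.0000] v=[0.0000 0.0000 0.0000]
Step 1: x=[2.3750 8.2500 10.3750] v=[1.5000 -3.0000 1.5000]
Step 2: x=[2.9844 7.0313 10.9844] v=[2.4375 -4.8750 2.4375]
Step 3: x=[3.5997 5.8008 11.5997] v=[2.4610 -4.9219 2.4610]
Step 4: x=[3.9901 5.0201 11.9901] v=[1.5616 -3.1230 1.5616]
Step 5: x=[4.0093 4.9819 12.0093] v=[0.0766 -0.1530 0.0766]
Step 6: x=[3.6500 5.7005 11.6500] v=[-1.4371 2.8744 -1.4371]
Step 7: x=[3.0470 6.9065 11.0470] v=[-2.4119 4.8239 -2.4119]
Step 8: x=[2.4265 8.1476 10.4265] v=[-2.4822 4.9644 -2.4822]
Max displacement = 3.0181

Answer: 3.0181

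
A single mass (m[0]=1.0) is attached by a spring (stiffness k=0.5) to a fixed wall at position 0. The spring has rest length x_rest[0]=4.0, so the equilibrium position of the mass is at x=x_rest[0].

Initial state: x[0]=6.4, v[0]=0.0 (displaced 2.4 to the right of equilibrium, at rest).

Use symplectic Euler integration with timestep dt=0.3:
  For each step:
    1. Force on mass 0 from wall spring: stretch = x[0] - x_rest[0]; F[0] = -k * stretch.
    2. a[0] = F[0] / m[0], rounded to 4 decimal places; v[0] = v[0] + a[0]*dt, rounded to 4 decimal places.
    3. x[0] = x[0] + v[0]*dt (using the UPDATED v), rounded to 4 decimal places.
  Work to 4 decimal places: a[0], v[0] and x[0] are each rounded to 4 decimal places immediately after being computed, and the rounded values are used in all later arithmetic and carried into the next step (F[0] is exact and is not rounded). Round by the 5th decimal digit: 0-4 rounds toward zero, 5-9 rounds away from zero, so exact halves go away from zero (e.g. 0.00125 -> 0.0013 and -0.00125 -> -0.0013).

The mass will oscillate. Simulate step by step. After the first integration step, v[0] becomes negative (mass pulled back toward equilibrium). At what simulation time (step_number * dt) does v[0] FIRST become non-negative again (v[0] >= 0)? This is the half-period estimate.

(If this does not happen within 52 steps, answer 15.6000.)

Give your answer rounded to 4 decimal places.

Step 0: x=[6.4000] v=[0.0000]
Step 1: x=[6.2920] v=[-0.3600]
Step 2: x=[6.0809] v=[-0.7038]
Step 3: x=[5.7761] v=[-1.0160]
Step 4: x=[5.3914] v=[-1.2824]
Step 5: x=[4.9441] v=[-1.4911]
Step 6: x=[4.4543] v=[-1.6327]
Step 7: x=[3.9440] v=[-1.7009]
Step 8: x=[3.4363] v=[-1.6925]
Step 9: x=[2.9539] v=[-1.6079]
Step 10: x=[2.5186] v=[-1.4510]
Step 11: x=[2.1500] v=[-1.2288]
Step 12: x=[1.8646] v=[-0.9513]
Step 13: x=[1.6753] v=[-0.6310]
Step 14: x=[1.5906] v=[-0.2823]
Step 15: x=[1.6143] v=[0.0791]
First v>=0 after going negative at step 15, time=4.5000

Answer: 4.5000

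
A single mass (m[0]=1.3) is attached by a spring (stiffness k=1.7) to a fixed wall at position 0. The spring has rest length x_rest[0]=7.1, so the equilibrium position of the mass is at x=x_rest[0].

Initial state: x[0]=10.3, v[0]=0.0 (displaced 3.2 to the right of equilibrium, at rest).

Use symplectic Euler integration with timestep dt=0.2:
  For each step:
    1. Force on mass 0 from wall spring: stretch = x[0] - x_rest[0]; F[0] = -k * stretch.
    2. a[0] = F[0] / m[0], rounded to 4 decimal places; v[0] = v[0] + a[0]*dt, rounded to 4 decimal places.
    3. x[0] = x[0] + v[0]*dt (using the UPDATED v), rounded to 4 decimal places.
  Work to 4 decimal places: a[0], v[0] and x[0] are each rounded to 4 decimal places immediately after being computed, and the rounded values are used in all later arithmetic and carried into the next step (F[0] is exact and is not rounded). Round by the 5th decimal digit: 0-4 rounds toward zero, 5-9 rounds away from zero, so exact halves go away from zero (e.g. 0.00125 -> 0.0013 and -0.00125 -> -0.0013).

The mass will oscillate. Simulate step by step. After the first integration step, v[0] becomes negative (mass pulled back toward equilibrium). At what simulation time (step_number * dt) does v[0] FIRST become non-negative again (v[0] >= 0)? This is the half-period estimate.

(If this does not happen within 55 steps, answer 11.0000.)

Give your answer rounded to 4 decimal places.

Answer: 2.8000

Derivation:
Step 0: x=[10.3000] v=[0.0000]
Step 1: x=[10.1326] v=[-0.8369]
Step 2: x=[9.8066] v=[-1.6300]
Step 3: x=[9.3390] v=[-2.3379]
Step 4: x=[8.7543] v=[-2.9235]
Step 5: x=[8.0831] v=[-3.3562]
Step 6: x=[7.3604] v=[-3.6133]
Step 7: x=[6.6241] v=[-3.6814]
Step 8: x=[5.9127] v=[-3.5569]
Step 9: x=[5.2634] v=[-3.2464]
Step 10: x=[4.7102] v=[-2.7661]
Step 11: x=[4.2820] v=[-2.1411]
Step 12: x=[4.0012] v=[-1.4041]
Step 13: x=[3.8825] v=[-0.5936]
Step 14: x=[3.9321] v=[0.2479]
First v>=0 after going negative at step 14, time=2.8000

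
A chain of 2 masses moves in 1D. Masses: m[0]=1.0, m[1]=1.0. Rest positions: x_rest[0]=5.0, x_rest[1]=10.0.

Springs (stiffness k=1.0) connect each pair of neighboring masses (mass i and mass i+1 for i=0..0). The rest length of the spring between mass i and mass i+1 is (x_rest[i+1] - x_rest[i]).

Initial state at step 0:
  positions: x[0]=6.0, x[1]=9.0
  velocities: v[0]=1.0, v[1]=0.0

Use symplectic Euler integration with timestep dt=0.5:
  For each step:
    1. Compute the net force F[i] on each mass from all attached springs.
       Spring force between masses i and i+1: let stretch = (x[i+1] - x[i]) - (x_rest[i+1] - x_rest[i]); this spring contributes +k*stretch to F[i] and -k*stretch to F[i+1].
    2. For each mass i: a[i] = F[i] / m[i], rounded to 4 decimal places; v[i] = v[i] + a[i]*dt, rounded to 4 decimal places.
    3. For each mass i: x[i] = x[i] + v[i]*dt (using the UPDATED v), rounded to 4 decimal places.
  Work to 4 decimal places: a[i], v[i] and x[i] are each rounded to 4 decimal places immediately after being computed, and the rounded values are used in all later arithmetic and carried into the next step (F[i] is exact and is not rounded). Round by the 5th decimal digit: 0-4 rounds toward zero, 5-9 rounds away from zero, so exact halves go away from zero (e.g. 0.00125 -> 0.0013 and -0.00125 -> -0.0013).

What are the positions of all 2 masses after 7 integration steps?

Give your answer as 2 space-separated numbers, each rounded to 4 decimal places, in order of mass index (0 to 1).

Answer: 7.0901 11.4103

Derivation:
Step 0: x=[6.0000 9.0000] v=[1.0000 0.0000]
Step 1: x=[6.0000 9.5000] v=[0.0000 1.0000]
Step 2: x=[5.6250 10.3750] v=[-0.7500 1.7500]
Step 3: x=[5.1875 11.3125] v=[-0.8750 1.8750]
Step 4: x=[5.0313 11.9688] v=[-0.3125 1.3125]
Step 5: x=[5.3595 12.1407] v=[0.6563 0.3438]
Step 6: x=[6.1330 11.8673] v=[1.5469 -0.5468]
Step 7: x=[7.0901 11.4103] v=[1.9141 -0.9140]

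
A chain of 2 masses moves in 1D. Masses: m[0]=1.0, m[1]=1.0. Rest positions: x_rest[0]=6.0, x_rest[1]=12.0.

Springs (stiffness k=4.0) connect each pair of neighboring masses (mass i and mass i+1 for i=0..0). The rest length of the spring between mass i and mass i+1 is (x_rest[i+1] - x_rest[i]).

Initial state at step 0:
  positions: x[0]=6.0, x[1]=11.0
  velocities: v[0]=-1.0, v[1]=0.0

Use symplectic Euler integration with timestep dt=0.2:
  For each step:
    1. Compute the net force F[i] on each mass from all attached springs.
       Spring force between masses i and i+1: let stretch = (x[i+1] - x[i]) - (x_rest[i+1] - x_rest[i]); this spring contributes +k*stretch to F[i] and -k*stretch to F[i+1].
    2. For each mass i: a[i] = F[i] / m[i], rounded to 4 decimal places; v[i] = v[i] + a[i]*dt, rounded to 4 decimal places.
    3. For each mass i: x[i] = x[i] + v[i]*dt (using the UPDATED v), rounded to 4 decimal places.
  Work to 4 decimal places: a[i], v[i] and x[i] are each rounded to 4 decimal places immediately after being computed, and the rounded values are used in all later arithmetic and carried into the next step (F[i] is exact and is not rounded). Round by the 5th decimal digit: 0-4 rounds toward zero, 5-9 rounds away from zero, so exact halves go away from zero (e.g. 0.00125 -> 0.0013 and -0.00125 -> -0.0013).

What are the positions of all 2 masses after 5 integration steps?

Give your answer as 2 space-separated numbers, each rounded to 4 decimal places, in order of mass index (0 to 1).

Step 0: x=[6.0000 11.0000] v=[-1.0000 0.0000]
Step 1: x=[5.6400 11.1600] v=[-1.8000 0.8000]
Step 2: x=[5.2032 11.3968] v=[-2.1840 1.1840]
Step 3: x=[4.7974 11.6026] v=[-2.0291 1.0291]
Step 4: x=[4.5204 11.6796] v=[-1.3849 0.3849]
Step 5: x=[4.4289 11.5711] v=[-0.4575 -0.5425]

Answer: 4.4289 11.5711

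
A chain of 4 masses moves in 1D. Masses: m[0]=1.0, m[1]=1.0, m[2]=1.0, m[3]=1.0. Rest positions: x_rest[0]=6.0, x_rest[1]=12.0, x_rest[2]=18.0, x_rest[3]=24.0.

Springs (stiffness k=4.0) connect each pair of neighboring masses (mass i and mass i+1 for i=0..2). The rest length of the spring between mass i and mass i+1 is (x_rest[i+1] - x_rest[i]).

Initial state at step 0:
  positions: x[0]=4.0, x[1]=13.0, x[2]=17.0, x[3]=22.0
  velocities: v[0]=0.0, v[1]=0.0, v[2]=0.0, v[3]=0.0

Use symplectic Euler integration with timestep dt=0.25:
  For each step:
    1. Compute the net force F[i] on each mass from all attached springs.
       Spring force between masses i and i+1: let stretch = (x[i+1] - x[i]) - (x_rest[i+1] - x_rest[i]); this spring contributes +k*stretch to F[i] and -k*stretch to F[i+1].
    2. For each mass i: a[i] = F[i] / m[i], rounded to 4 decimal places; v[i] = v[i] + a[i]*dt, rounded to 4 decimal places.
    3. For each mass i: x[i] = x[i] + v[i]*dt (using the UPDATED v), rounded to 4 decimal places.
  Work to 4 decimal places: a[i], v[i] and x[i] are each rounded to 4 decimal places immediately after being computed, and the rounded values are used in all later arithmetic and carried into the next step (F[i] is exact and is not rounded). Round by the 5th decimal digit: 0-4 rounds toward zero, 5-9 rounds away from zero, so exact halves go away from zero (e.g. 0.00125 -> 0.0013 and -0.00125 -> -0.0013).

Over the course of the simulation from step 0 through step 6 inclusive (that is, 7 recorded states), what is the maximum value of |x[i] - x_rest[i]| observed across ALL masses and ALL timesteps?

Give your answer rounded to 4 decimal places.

Answer: 2.7812

Derivation:
Step 0: x=[4.0000 13.0000 17.0000 22.0000] v=[0.0000 0.0000 0.0000 0.0000]
Step 1: x=[4.7500 11.7500 17.2500 22.2500] v=[3.0000 -5.0000 1.0000 1.0000]
Step 2: x=[5.7500 10.1250 17.3750 22.7500] v=[4.0000 -6.5000 0.5000 2.0000]
Step 3: x=[6.3438 9.2188 17.0313 23.4063] v=[2.3750 -3.6250 -1.3750 2.6250]
Step 4: x=[6.1563 9.5469 16.3282 23.9688] v=[-0.7500 1.3125 -2.8125 2.2500]
Step 5: x=[5.3165 10.7227 15.8399 24.1212] v=[-3.3594 4.7032 -1.9532 0.6094]
Step 6: x=[4.3282 11.8263 16.1426 23.7032] v=[-3.9532 4.4142 1.2109 -1.6719]
Max displacement = 2.7812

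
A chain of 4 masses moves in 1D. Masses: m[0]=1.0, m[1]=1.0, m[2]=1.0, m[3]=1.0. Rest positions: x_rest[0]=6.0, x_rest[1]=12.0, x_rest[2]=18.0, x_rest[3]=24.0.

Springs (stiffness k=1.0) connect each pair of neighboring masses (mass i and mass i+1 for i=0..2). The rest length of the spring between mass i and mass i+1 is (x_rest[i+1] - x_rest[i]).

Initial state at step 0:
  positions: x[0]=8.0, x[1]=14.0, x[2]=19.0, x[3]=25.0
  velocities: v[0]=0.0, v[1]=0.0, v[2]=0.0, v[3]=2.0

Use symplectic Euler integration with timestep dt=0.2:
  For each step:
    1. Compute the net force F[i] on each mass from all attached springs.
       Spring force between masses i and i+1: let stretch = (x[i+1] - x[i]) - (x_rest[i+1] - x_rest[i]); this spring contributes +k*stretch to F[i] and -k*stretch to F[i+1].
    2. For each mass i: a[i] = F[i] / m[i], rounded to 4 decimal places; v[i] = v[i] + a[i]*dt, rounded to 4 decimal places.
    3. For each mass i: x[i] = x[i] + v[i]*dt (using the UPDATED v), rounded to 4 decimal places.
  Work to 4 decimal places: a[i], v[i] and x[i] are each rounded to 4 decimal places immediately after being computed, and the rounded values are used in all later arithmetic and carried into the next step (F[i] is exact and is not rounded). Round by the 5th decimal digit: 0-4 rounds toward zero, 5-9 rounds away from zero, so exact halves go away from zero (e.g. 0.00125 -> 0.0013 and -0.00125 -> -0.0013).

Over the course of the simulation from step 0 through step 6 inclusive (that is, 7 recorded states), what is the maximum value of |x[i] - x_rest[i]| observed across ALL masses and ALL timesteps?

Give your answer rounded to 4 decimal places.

Answer: 2.9992

Derivation:
Step 0: x=[8.0000 14.0000 19.0000 25.0000] v=[0.0000 0.0000 0.0000 2.0000]
Step 1: x=[8.0000 13.9600 19.0400 25.4000] v=[0.0000 -0.2000 0.2000 2.0000]
Step 2: x=[7.9984 13.8848 19.1312 25.7856] v=[-0.0080 -0.3760 0.4560 1.9280]
Step 3: x=[7.9923 13.7840 19.2787 26.1450] v=[-0.0307 -0.5040 0.7376 1.7971]
Step 4: x=[7.9778 13.6713 19.4811 26.4698] v=[-0.0724 -0.5634 1.0119 1.6238]
Step 5: x=[7.9511 13.5633 19.7306 26.7550] v=[-0.1337 -0.5401 1.2477 1.4261]
Step 6: x=[7.9088 13.4775 20.0144 26.9992] v=[-0.2113 -0.4291 1.4191 1.2212]
Max displacement = 2.9992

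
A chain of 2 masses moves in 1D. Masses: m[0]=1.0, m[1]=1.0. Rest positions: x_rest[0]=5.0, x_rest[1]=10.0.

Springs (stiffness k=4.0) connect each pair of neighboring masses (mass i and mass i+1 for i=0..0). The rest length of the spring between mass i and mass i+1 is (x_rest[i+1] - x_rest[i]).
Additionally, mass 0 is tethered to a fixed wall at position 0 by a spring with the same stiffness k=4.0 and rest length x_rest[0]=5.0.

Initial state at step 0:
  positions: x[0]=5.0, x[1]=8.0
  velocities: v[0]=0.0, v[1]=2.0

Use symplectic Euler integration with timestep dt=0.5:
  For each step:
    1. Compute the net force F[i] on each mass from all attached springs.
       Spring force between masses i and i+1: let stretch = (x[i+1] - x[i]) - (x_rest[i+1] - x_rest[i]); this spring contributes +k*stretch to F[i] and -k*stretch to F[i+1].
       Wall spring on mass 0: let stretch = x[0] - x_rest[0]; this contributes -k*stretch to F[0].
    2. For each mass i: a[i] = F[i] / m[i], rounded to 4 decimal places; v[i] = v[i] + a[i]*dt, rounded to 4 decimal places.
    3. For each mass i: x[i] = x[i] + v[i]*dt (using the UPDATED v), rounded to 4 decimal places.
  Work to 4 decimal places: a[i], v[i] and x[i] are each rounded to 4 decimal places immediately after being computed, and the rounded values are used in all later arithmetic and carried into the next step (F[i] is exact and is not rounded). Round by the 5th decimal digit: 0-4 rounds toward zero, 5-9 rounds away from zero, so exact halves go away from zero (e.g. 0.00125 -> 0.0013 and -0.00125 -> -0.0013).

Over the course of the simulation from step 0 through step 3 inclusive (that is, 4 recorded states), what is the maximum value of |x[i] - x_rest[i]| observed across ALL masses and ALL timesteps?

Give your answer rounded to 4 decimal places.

Step 0: x=[5.0000 8.0000] v=[0.0000 2.0000]
Step 1: x=[3.0000 11.0000] v=[-4.0000 6.0000]
Step 2: x=[6.0000 11.0000] v=[6.0000 0.0000]
Step 3: x=[8.0000 11.0000] v=[4.0000 0.0000]
Max displacement = 3.0000

Answer: 3.0000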